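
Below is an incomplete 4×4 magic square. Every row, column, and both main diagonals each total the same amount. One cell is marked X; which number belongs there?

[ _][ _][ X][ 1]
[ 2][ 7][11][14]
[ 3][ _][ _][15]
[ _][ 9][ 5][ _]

Row 2 is complete and sums to 34; that is the magic constant.
Column 4: 1 + 14 + 15 + ? = 34, so (4,4) = 4.
From row 4, 34 − (9 + 5 + 4) gives (4,1) = 16.
Column 1: 2 + 3 + 16 + ? = 34, so (1,1) = 13.
Using main diagonal: 13 + 7 + 4 + ? → (3,3) = 34 − 24 = 10.
Using anti-diagonal: 1 + 11 + 16 + ? → (3,2) = 34 − 28 = 6.
Column 2 needs 34; the known cells sum to 22, so (1,2) = 12.
Column 3: 11 + 10 + 5 + ? = 34, so (1,3) = 8.

8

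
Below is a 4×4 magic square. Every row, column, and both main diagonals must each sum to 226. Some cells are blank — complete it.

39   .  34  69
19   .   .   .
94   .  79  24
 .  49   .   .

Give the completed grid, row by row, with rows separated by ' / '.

39 84 34 69 / 19 64 54 89 / 94 29 79 24 / 74 49 59 44

The remaining cell in row 1 is (1,2) = 226 − 142 = 84.
Using row 3: 94 + 79 + 24 + ? → (3,2) = 226 − 197 = 29.
The remaining cell in column 1 is (4,1) = 226 − 152 = 74.
Column 2 must total 226; the given cells sum to 162, so (2,2) = 64.
From main diagonal, 226 − (39 + 64 + 79) gives (4,4) = 44.
The remaining cell in anti-diagonal is (2,3) = 226 − 172 = 54.
Row 2: 19 + 64 + 54 + ? = 226, so (2,4) = 89.
Row 4: 74 + 49 + 44 + ? = 226, so (4,3) = 59.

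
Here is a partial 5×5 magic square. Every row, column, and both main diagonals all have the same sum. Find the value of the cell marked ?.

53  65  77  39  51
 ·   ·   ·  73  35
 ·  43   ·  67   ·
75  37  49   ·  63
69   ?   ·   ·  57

Row 1 is complete and sums to 285; that is the magic constant.
Row 4 needs 285; the known cells sum to 224, so (4,4) = 61.
Using column 4: 39 + 73 + 67 + 61 + ? → (5,4) = 285 − 240 = 45.
From column 5, 285 − (51 + 35 + 63 + 57) gives (3,5) = 79.
The remaining cell in anti-diagonal is (3,3) = 285 − 230 = 55.
Row 3: 43 + 55 + 67 + 79 + ? = 285, so (3,1) = 41.
Column 1 must total 285; the given cells sum to 238, so (2,1) = 47.
Using main diagonal: 53 + 55 + 61 + 57 + ? → (2,2) = 285 − 226 = 59.
Row 2: 47 + 59 + 73 + 35 + ? = 285, so (2,3) = 71.
Column 2 must total 285; the given cells sum to 204, so (5,2) = 81.

81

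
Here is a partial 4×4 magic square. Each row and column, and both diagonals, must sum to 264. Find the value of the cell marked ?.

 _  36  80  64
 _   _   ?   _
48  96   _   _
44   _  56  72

60

From row 1, 264 − (36 + 80 + 64) gives (1,1) = 84.
Row 4 needs 264; the known cells sum to 172, so (4,2) = 92.
Using column 1: 84 + 48 + 44 + ? → (2,1) = 264 − 176 = 88.
Using column 2: 36 + 96 + 92 + ? → (2,2) = 264 − 224 = 40.
Main diagonal needs 264; the known cells sum to 196, so (3,3) = 68.
Anti-diagonal: 64 + 96 + 44 + ? = 264, so (2,3) = 60.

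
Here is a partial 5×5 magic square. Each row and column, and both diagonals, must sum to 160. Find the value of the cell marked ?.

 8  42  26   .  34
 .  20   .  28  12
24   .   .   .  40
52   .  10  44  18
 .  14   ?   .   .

Row 1 needs 160; the known cells sum to 110, so (1,4) = 50.
Row 4 needs 160; the known cells sum to 124, so (4,2) = 36.
Column 2 must total 160; the given cells sum to 112, so (3,2) = 48.
Using column 5: 34 + 12 + 40 + 18 + ? → (5,5) = 160 − 104 = 56.
The remaining cell in main diagonal is (3,3) = 160 − 128 = 32.
The remaining cell in anti-diagonal is (5,1) = 160 − 130 = 30.
Row 3: 24 + 48 + 32 + 40 + ? = 160, so (3,4) = 16.
Column 1: 8 + 24 + 52 + 30 + ? = 160, so (2,1) = 46.
Column 4: 50 + 28 + 16 + 44 + ? = 160, so (5,4) = 22.
Row 2: 46 + 20 + 28 + 12 + ? = 160, so (2,3) = 54.
Row 5 must total 160; the given cells sum to 122, so (5,3) = 38.

38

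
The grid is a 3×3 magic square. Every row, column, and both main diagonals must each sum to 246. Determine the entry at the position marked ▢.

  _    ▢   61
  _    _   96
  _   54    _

The remaining cell in column 3 is (3,3) = 246 − 157 = 89.
Row 3 must total 246; the given cells sum to 143, so (3,1) = 103.
From anti-diagonal, 246 − (61 + 103) gives (2,2) = 82.
From row 2, 246 − (82 + 96) gives (2,1) = 68.
The remaining cell in column 1 is (1,1) = 246 − 171 = 75.
Column 2: 82 + 54 + ? = 246, so (1,2) = 110.

110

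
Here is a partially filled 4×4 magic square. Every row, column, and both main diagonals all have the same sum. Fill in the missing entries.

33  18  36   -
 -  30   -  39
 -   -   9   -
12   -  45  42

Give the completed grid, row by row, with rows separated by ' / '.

Main diagonal is already complete: 33 + 30 + 9 + 42 = 114, so that is the magic constant.
Using row 1: 33 + 18 + 36 + ? → (1,4) = 114 − 87 = 27.
Row 4: 12 + 45 + 42 + ? = 114, so (4,2) = 15.
Column 2: 18 + 30 + 15 + ? = 114, so (3,2) = 51.
Column 3 must total 114; the given cells sum to 90, so (2,3) = 24.
Column 4 needs 114; the known cells sum to 108, so (3,4) = 6.
Row 2 must total 114; the given cells sum to 93, so (2,1) = 21.
Row 3 must total 114; the given cells sum to 66, so (3,1) = 48.

33 18 36 27 / 21 30 24 39 / 48 51 9 6 / 12 15 45 42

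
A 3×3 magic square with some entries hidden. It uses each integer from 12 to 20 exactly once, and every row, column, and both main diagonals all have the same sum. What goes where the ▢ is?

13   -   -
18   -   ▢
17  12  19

14

The entries are 12 through 20, which sum to 144, so each line sums to 144/3 = 48.
Main diagonal must total 48; the given cells sum to 32, so (2,2) = 16.
The remaining cell in anti-diagonal is (1,3) = 48 − 33 = 15.
Row 1 must total 48; the given cells sum to 28, so (1,2) = 20.
Using row 2: 18 + 16 + ? → (2,3) = 48 − 34 = 14.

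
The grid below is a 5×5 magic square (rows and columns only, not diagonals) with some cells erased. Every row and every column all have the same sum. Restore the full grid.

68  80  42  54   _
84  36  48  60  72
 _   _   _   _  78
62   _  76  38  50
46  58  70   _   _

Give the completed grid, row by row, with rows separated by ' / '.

68 80 42 54 56 / 84 36 48 60 72 / 40 52 64 66 78 / 62 74 76 38 50 / 46 58 70 82 44

Row 2 is already complete: 84 + 36 + 48 + 60 + 72 = 300, so that is the magic constant.
The remaining cell in row 1 is (1,5) = 300 − 244 = 56.
The remaining cell in row 4 is (4,2) = 300 − 226 = 74.
Using column 1: 68 + 84 + 62 + 46 + ? → (3,1) = 300 − 260 = 40.
The remaining cell in column 2 is (3,2) = 300 − 248 = 52.
From column 3, 300 − (42 + 48 + 76 + 70) gives (3,3) = 64.
Column 5 needs 300; the known cells sum to 256, so (5,5) = 44.
Using row 3: 40 + 52 + 64 + 78 + ? → (3,4) = 300 − 234 = 66.
From row 5, 300 − (46 + 58 + 70 + 44) gives (5,4) = 82.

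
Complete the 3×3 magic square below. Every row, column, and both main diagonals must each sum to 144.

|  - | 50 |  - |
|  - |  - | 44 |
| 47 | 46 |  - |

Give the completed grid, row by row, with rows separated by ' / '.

From row 3, 144 − (47 + 46) gives (3,3) = 51.
Column 2 must total 144; the given cells sum to 96, so (2,2) = 48.
From column 3, 144 − (44 + 51) gives (1,3) = 49.
Using main diagonal: 48 + 51 + ? → (1,1) = 144 − 99 = 45.
Row 2: 48 + 44 + ? = 144, so (2,1) = 52.

45 50 49 / 52 48 44 / 47 46 51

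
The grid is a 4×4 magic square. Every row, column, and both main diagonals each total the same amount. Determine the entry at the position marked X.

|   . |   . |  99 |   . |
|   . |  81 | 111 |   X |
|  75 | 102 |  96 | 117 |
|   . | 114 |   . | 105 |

78

Row 3 is complete and sums to 390; that is the magic constant.
The remaining cell in column 2 is (1,2) = 390 − 297 = 93.
From column 3, 390 − (99 + 111 + 96) gives (4,3) = 84.
The remaining cell in main diagonal is (1,1) = 390 − 282 = 108.
Row 1 must total 390; the given cells sum to 300, so (1,4) = 90.
Using row 4: 114 + 84 + 105 + ? → (4,1) = 390 − 303 = 87.
Using column 1: 108 + 75 + 87 + ? → (2,1) = 390 − 270 = 120.
Using column 4: 90 + 117 + 105 + ? → (2,4) = 390 − 312 = 78.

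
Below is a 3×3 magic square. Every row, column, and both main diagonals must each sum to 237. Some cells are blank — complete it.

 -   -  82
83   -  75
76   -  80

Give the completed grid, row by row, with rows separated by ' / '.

78 77 82 / 83 79 75 / 76 81 80

Using row 2: 83 + 75 + ? → (2,2) = 237 − 158 = 79.
Row 3 must total 237; the given cells sum to 156, so (3,2) = 81.
Column 1 must total 237; the given cells sum to 159, so (1,1) = 78.
Column 2 must total 237; the given cells sum to 160, so (1,2) = 77.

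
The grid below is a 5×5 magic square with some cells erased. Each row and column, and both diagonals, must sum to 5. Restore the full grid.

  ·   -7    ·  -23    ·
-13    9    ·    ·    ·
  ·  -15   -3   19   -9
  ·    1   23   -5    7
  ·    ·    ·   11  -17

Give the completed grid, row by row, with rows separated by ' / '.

21 -7 15 -23 -1 / -13 9 -19 3 25 / 13 -15 -3 19 -9 / -21 1 23 -5 7 / 5 17 -11 11 -17

Row 3 needs 5; the known cells sum to -8, so (3,1) = 13.
Using row 4: 1 + 23 + (-5) + 7 + ? → (4,1) = 5 − 26 = -21.
Column 2: -7 + 9 + (-15) + 1 + ? = 5, so (5,2) = 17.
Column 4 needs 5; the known cells sum to 2, so (2,4) = 3.
Main diagonal must total 5; the given cells sum to -16, so (1,1) = 21.
Column 1 needs 5; the known cells sum to 0, so (5,1) = 5.
The remaining cell in anti-diagonal is (1,5) = 5 − 6 = -1.
From row 1, 5 − (21 + (-7) + (-23) + (-1)) gives (1,3) = 15.
Row 5 needs 5; the known cells sum to 16, so (5,3) = -11.
From column 3, 5 − (15 + (-3) + 23 + (-11)) gives (2,3) = -19.
Column 5 must total 5; the given cells sum to -20, so (2,5) = 25.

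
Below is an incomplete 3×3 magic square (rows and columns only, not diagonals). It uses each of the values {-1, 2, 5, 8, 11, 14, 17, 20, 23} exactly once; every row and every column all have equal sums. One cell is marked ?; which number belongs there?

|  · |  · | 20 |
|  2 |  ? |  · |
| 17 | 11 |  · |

The 9 entries sum to 99, so each line sums to 99/3 = 33.
Row 3: 17 + 11 + ? = 33, so (3,3) = 5.
Using column 1: 2 + 17 + ? → (1,1) = 33 − 19 = 14.
Column 3: 20 + 5 + ? = 33, so (2,3) = 8.
The remaining cell in row 1 is (1,2) = 33 − 34 = -1.
Using row 2: 2 + 8 + ? → (2,2) = 33 − 10 = 23.

23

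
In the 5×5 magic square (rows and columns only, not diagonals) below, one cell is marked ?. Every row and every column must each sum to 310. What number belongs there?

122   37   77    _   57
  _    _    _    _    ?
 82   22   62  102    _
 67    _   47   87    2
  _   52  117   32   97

112

Row 1 must total 310; the given cells sum to 293, so (1,4) = 17.
From row 3, 310 − (82 + 22 + 62 + 102) gives (3,5) = 42.
Using row 4: 67 + 47 + 87 + 2 + ? → (4,2) = 310 − 203 = 107.
Row 5 needs 310; the known cells sum to 298, so (5,1) = 12.
Column 1 needs 310; the known cells sum to 283, so (2,1) = 27.
From column 2, 310 − (37 + 22 + 107 + 52) gives (2,2) = 92.
Column 3 needs 310; the known cells sum to 303, so (2,3) = 7.
Using column 4: 17 + 102 + 87 + 32 + ? → (2,4) = 310 − 238 = 72.
From column 5, 310 − (57 + 42 + 2 + 97) gives (2,5) = 112.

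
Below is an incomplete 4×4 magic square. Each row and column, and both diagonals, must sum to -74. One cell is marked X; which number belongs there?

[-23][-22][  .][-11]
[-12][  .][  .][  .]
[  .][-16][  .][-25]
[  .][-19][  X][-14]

The remaining cell in row 1 is (1,3) = -74 − (-56) = -18.
Column 2 must total -74; the given cells sum to -57, so (2,2) = -17.
Column 4 needs -74; the known cells sum to -50, so (2,4) = -24.
The remaining cell in main diagonal is (3,3) = -74 − (-54) = -20.
The remaining cell in row 2 is (2,3) = -74 − (-53) = -21.
The remaining cell in row 3 is (3,1) = -74 − (-61) = -13.
Using column 1: -23 + (-12) + (-13) + ? → (4,1) = -74 − (-48) = -26.
Column 3: -18 + (-21) + (-20) + ? = -74, so (4,3) = -15.

-15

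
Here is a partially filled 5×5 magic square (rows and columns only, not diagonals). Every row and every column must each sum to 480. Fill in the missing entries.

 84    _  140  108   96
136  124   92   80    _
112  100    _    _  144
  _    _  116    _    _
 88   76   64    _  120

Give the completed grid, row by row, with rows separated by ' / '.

84 52 140 108 96 / 136 124 92 80 48 / 112 100 68 56 144 / 60 128 116 104 72 / 88 76 64 132 120

Row 1 must total 480; the given cells sum to 428, so (1,2) = 52.
Row 2: 136 + 124 + 92 + 80 + ? = 480, so (2,5) = 48.
The remaining cell in row 5 is (5,4) = 480 − 348 = 132.
Column 1: 84 + 136 + 112 + 88 + ? = 480, so (4,1) = 60.
Column 2 needs 480; the known cells sum to 352, so (4,2) = 128.
From column 3, 480 − (140 + 92 + 116 + 64) gives (3,3) = 68.
Using column 5: 96 + 48 + 144 + 120 + ? → (4,5) = 480 − 408 = 72.
From row 3, 480 − (112 + 100 + 68 + 144) gives (3,4) = 56.
Row 4 needs 480; the known cells sum to 376, so (4,4) = 104.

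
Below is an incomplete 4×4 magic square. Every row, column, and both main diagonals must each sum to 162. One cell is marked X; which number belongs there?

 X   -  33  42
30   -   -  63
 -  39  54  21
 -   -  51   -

From row 3, 162 − (39 + 54 + 21) gives (3,1) = 48.
From column 3, 162 − (33 + 54 + 51) gives (2,3) = 24.
Column 4 needs 162; the known cells sum to 126, so (4,4) = 36.
Anti-diagonal must total 162; the given cells sum to 105, so (4,1) = 57.
Row 2 must total 162; the given cells sum to 117, so (2,2) = 45.
From row 4, 162 − (57 + 51 + 36) gives (4,2) = 18.
From column 1, 162 − (30 + 48 + 57) gives (1,1) = 27.

27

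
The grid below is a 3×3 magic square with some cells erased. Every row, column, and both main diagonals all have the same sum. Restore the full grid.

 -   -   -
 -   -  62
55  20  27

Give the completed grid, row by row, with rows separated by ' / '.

Row 3 is already complete: 55 + 20 + 27 = 102, so that is the magic constant.
The remaining cell in column 3 is (1,3) = 102 − 89 = 13.
Using anti-diagonal: 13 + 55 + ? → (2,2) = 102 − 68 = 34.
From row 2, 102 − (34 + 62) gives (2,1) = 6.
The remaining cell in column 1 is (1,1) = 102 − 61 = 41.
Using column 2: 34 + 20 + ? → (1,2) = 102 − 54 = 48.

41 48 13 / 6 34 62 / 55 20 27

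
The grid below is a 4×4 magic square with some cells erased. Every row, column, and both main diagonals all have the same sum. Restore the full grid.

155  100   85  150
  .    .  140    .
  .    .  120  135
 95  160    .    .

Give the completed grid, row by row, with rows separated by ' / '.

155 100 85 150 / 110 125 140 115 / 130 105 120 135 / 95 160 145 90

Row 1 is already complete: 155 + 100 + 85 + 150 = 490, so that is the magic constant.
Using column 3: 85 + 140 + 120 + ? → (4,3) = 490 − 345 = 145.
The remaining cell in anti-diagonal is (3,2) = 490 − 385 = 105.
Row 3 must total 490; the given cells sum to 360, so (3,1) = 130.
Row 4: 95 + 160 + 145 + ? = 490, so (4,4) = 90.
Column 1 needs 490; the known cells sum to 380, so (2,1) = 110.
Using column 2: 100 + 105 + 160 + ? → (2,2) = 490 − 365 = 125.
Column 4 must total 490; the given cells sum to 375, so (2,4) = 115.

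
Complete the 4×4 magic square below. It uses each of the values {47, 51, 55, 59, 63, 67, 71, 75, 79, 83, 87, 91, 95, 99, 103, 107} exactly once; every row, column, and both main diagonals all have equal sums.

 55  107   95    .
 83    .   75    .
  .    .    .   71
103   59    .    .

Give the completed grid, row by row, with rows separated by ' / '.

The 16 entries sum to 1232, so each line sums to 1232/4 = 308.
Row 1: 55 + 107 + 95 + ? = 308, so (1,4) = 51.
Column 1: 55 + 83 + 103 + ? = 308, so (3,1) = 67.
The remaining cell in anti-diagonal is (3,2) = 308 − 229 = 79.
Row 3 must total 308; the given cells sum to 217, so (3,3) = 91.
Column 2 must total 308; the given cells sum to 245, so (2,2) = 63.
From column 3, 308 − (95 + 75 + 91) gives (4,3) = 47.
From main diagonal, 308 − (55 + 63 + 91) gives (4,4) = 99.
Row 2: 83 + 63 + 75 + ? = 308, so (2,4) = 87.

55 107 95 51 / 83 63 75 87 / 67 79 91 71 / 103 59 47 99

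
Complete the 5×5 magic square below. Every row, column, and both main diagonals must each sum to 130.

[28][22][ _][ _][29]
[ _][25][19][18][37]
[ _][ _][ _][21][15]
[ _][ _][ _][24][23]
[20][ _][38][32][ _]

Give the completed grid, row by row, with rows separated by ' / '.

Row 2 must total 130; the given cells sum to 99, so (2,1) = 31.
Column 4 needs 130; the known cells sum to 95, so (1,4) = 35.
From column 5, 130 − (29 + 37 + 15 + 23) gives (5,5) = 26.
Main diagonal needs 130; the known cells sum to 103, so (3,3) = 27.
Anti-diagonal needs 130; the known cells sum to 94, so (4,2) = 36.
Row 1 must total 130; the given cells sum to 114, so (1,3) = 16.
Row 5: 20 + 38 + 32 + 26 + ? = 130, so (5,2) = 14.
Column 2 must total 130; the given cells sum to 97, so (3,2) = 33.
From column 3, 130 − (16 + 19 + 27 + 38) gives (4,3) = 30.
Row 3 must total 130; the given cells sum to 96, so (3,1) = 34.
Row 4 must total 130; the given cells sum to 113, so (4,1) = 17.

28 22 16 35 29 / 31 25 19 18 37 / 34 33 27 21 15 / 17 36 30 24 23 / 20 14 38 32 26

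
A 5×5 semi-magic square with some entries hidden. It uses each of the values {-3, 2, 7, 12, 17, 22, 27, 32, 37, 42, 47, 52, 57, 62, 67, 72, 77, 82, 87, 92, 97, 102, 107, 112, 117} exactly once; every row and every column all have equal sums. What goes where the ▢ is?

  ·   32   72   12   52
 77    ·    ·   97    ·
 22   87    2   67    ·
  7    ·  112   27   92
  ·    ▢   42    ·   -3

The 25 entries sum to 1425, so each line sums to 1425/5 = 285.
The remaining cell in row 1 is (1,1) = 285 − 168 = 117.
The remaining cell in row 3 is (3,5) = 285 − 178 = 107.
From row 4, 285 − (7 + 112 + 27 + 92) gives (4,2) = 47.
Column 1 must total 285; the given cells sum to 223, so (5,1) = 62.
The remaining cell in column 3 is (2,3) = 285 − 228 = 57.
Column 4 needs 285; the known cells sum to 203, so (5,4) = 82.
The remaining cell in column 5 is (2,5) = 285 − 248 = 37.
The remaining cell in row 2 is (2,2) = 285 − 268 = 17.
Row 5: 62 + 42 + 82 + (-3) + ? = 285, so (5,2) = 102.

102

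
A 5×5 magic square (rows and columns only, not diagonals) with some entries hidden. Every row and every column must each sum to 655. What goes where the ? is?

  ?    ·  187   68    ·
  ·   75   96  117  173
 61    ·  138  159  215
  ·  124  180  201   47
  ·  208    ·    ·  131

Using row 2: 75 + 96 + 117 + 173 + ? → (2,1) = 655 − 461 = 194.
Row 3 needs 655; the known cells sum to 573, so (3,2) = 82.
Row 4: 124 + 180 + 201 + 47 + ? = 655, so (4,1) = 103.
Column 2 needs 655; the known cells sum to 489, so (1,2) = 166.
The remaining cell in column 3 is (5,3) = 655 − 601 = 54.
From column 4, 655 − (68 + 117 + 159 + 201) gives (5,4) = 110.
Column 5 needs 655; the known cells sum to 566, so (1,5) = 89.
Using row 1: 166 + 187 + 68 + 89 + ? → (1,1) = 655 − 510 = 145.

145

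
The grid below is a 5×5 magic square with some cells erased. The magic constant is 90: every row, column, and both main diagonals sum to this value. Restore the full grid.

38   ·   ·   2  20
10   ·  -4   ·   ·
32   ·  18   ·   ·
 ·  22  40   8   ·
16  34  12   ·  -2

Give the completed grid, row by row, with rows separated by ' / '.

38 6 24 2 20 / 10 28 -4 14 42 / 32 0 18 36 4 / -6 22 40 8 26 / 16 34 12 30 -2

From row 5, 90 − (16 + 34 + 12 + (-2)) gives (5,4) = 30.
Column 1: 38 + 10 + 32 + 16 + ? = 90, so (4,1) = -6.
The remaining cell in column 3 is (1,3) = 90 − 66 = 24.
Main diagonal needs 90; the known cells sum to 62, so (2,2) = 28.
Using anti-diagonal: 20 + 18 + 22 + 16 + ? → (2,4) = 90 − 76 = 14.
Row 1 must total 90; the given cells sum to 84, so (1,2) = 6.
The remaining cell in row 2 is (2,5) = 90 − 48 = 42.
The remaining cell in row 4 is (4,5) = 90 − 64 = 26.
Column 2 must total 90; the given cells sum to 90, so (3,2) = 0.
Column 4 needs 90; the known cells sum to 54, so (3,4) = 36.
From column 5, 90 − (20 + 42 + 26 + (-2)) gives (3,5) = 4.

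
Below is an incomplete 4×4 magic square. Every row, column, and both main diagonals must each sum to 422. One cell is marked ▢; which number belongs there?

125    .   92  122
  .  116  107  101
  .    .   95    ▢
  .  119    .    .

113

The remaining cell in row 1 is (1,2) = 422 − 339 = 83.
Row 2 needs 422; the known cells sum to 324, so (2,1) = 98.
Column 2 needs 422; the known cells sum to 318, so (3,2) = 104.
The remaining cell in column 3 is (4,3) = 422 − 294 = 128.
The remaining cell in main diagonal is (4,4) = 422 − 336 = 86.
The remaining cell in anti-diagonal is (4,1) = 422 − 333 = 89.
Column 1: 125 + 98 + 89 + ? = 422, so (3,1) = 110.
Column 4 must total 422; the given cells sum to 309, so (3,4) = 113.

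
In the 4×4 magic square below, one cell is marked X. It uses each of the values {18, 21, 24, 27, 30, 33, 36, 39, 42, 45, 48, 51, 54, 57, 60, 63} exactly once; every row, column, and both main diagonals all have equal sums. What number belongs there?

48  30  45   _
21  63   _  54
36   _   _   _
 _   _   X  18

60

The 16 entries sum to 648, so each line sums to 648/4 = 162.
The remaining cell in row 1 is (1,4) = 162 − 123 = 39.
Row 2 needs 162; the known cells sum to 138, so (2,3) = 24.
The remaining cell in column 1 is (4,1) = 162 − 105 = 57.
Column 4: 39 + 54 + 18 + ? = 162, so (3,4) = 51.
Using main diagonal: 48 + 63 + 18 + ? → (3,3) = 162 − 129 = 33.
Using anti-diagonal: 39 + 24 + 57 + ? → (3,2) = 162 − 120 = 42.
From column 2, 162 − (30 + 63 + 42) gives (4,2) = 27.
From column 3, 162 − (45 + 24 + 33) gives (4,3) = 60.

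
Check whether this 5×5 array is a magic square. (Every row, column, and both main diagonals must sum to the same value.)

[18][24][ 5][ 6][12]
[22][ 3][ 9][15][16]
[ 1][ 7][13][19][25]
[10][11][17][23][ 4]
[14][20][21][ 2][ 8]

Row 1: 18 + 24 + 5 + 6 + 12 = 65.
Row 2: 22 + 3 + 9 + 15 + 16 = 65.
Row 3: 1 + 7 + 13 + 19 + 25 = 65.
Row 4: 10 + 11 + 17 + 23 + 4 = 65.
Row 5: 14 + 20 + 21 + 2 + 8 = 65.
Column 1: 18 + 22 + 1 + 10 + 14 = 65.
Column 2: 24 + 3 + 7 + 11 + 20 = 65.
Column 3: 5 + 9 + 13 + 17 + 21 = 65.
Column 4: 6 + 15 + 19 + 23 + 2 = 65.
Column 5: 12 + 16 + 25 + 4 + 8 = 65.
Main diagonal: 18 + 3 + 13 + 23 + 8 = 65.
Anti-diagonal: 12 + 15 + 13 + 11 + 14 = 65.
All lines sum to 65.

Yes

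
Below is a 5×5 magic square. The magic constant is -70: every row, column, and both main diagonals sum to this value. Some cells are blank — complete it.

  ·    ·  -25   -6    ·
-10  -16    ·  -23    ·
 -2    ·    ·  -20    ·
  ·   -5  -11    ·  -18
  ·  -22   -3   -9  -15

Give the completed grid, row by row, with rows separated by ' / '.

-13 -19 -25 -6 -7 / -10 -16 -17 -23 -4 / -2 -8 -14 -20 -26 / -24 -5 -11 -12 -18 / -21 -22 -3 -9 -15

Row 5 must total -70; the given cells sum to -49, so (5,1) = -21.
Column 4 needs -70; the known cells sum to -58, so (4,4) = -12.
Using row 4: -5 + (-11) + (-12) + (-18) + ? → (4,1) = -70 − (-46) = -24.
The remaining cell in column 1 is (1,1) = -70 − (-57) = -13.
Main diagonal must total -70; the given cells sum to -56, so (3,3) = -14.
Anti-diagonal must total -70; the given cells sum to -63, so (1,5) = -7.
Row 1 must total -70; the given cells sum to -51, so (1,2) = -19.
Column 2: -19 + (-16) + (-5) + (-22) + ? = -70, so (3,2) = -8.
From column 3, -70 − (-25 + (-14) + (-11) + (-3)) gives (2,3) = -17.
Row 2 must total -70; the given cells sum to -66, so (2,5) = -4.
Row 3 needs -70; the known cells sum to -44, so (3,5) = -26.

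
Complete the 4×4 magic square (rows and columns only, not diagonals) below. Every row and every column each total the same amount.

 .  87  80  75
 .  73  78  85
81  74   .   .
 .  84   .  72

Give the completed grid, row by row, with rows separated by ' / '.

Column 2 is already complete: 87 + 73 + 74 + 84 = 318, so that is the magic constant.
Row 1 needs 318; the known cells sum to 242, so (1,1) = 76.
Row 2 must total 318; the given cells sum to 236, so (2,1) = 82.
Column 1: 76 + 82 + 81 + ? = 318, so (4,1) = 79.
Column 4: 75 + 85 + 72 + ? = 318, so (3,4) = 86.
Using row 3: 81 + 74 + 86 + ? → (3,3) = 318 − 241 = 77.
Row 4 needs 318; the known cells sum to 235, so (4,3) = 83.

76 87 80 75 / 82 73 78 85 / 81 74 77 86 / 79 84 83 72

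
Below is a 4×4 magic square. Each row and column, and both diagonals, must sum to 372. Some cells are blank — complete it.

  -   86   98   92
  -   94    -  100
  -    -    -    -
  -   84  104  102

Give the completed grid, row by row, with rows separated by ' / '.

Row 1: 86 + 98 + 92 + ? = 372, so (1,1) = 96.
Using row 4: 84 + 104 + 102 + ? → (4,1) = 372 − 290 = 82.
The remaining cell in column 2 is (3,2) = 372 − 264 = 108.
Using column 4: 92 + 100 + 102 + ? → (3,4) = 372 − 294 = 78.
Using main diagonal: 96 + 94 + 102 + ? → (3,3) = 372 − 292 = 80.
Anti-diagonal must total 372; the given cells sum to 282, so (2,3) = 90.
From row 2, 372 − (94 + 90 + 100) gives (2,1) = 88.
Row 3 must total 372; the given cells sum to 266, so (3,1) = 106.

96 86 98 92 / 88 94 90 100 / 106 108 80 78 / 82 84 104 102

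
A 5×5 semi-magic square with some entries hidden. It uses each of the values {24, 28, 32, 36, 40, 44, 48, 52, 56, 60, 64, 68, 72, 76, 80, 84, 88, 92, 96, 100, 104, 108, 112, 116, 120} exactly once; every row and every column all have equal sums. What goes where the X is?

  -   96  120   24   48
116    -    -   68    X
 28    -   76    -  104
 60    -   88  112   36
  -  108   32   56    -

92

The 25 entries sum to 1800, so each line sums to 1800/5 = 360.
Row 1 needs 360; the known cells sum to 288, so (1,1) = 72.
From row 4, 360 − (60 + 88 + 112 + 36) gives (4,2) = 64.
Column 1 must total 360; the given cells sum to 276, so (5,1) = 84.
Using column 3: 120 + 76 + 88 + 32 + ? → (2,3) = 360 − 316 = 44.
Using column 4: 24 + 68 + 112 + 56 + ? → (3,4) = 360 − 260 = 100.
The remaining cell in row 3 is (3,2) = 360 − 308 = 52.
Row 5 must total 360; the given cells sum to 280, so (5,5) = 80.
The remaining cell in column 2 is (2,2) = 360 − 320 = 40.
Column 5 must total 360; the given cells sum to 268, so (2,5) = 92.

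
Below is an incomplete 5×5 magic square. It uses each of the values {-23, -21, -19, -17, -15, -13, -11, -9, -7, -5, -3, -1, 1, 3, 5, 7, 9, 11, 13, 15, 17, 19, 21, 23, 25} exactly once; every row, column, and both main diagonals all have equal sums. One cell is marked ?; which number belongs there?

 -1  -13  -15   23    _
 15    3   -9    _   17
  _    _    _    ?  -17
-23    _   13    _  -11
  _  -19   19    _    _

The 25 entries sum to 25, so each line sums to 25/5 = 5.
From row 1, 5 − (-1 + (-13) + (-15) + 23) gives (1,5) = 11.
From row 2, 5 − (15 + 3 + (-9) + 17) gives (2,4) = -21.
Column 3 needs 5; the known cells sum to 8, so (3,3) = -3.
The remaining cell in column 5 is (5,5) = 5 − 0 = 5.
Main diagonal must total 5; the given cells sum to 4, so (4,4) = 1.
From row 4, 5 − (-23 + 13 + 1 + (-11)) gives (4,2) = 25.
Column 2 needs 5; the known cells sum to -4, so (3,2) = 9.
Using anti-diagonal: 11 + (-21) + (-3) + 25 + ? → (5,1) = 5 − 12 = -7.
Using row 5: -7 + (-19) + 19 + 5 + ? → (5,4) = 5 − (-2) = 7.
Using column 1: -1 + 15 + (-23) + (-7) + ? → (3,1) = 5 − (-16) = 21.
Using column 4: 23 + (-21) + 1 + 7 + ? → (3,4) = 5 − 10 = -5.

-5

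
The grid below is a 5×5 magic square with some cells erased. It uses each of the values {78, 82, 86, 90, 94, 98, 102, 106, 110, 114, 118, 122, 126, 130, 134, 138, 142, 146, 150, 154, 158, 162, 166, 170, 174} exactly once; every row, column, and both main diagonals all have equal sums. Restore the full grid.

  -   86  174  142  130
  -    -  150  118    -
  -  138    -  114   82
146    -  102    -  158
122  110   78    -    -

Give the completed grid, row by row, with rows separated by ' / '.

The 25 entries sum to 3150, so each line sums to 3150/5 = 630.
Using row 1: 86 + 174 + 142 + 130 + ? → (1,1) = 630 − 532 = 98.
Using column 3: 174 + 150 + 102 + 78 + ? → (3,3) = 630 − 504 = 126.
Anti-diagonal needs 630; the known cells sum to 496, so (4,2) = 134.
From row 3, 630 − (138 + 126 + 114 + 82) gives (3,1) = 170.
Row 4 must total 630; the given cells sum to 540, so (4,4) = 90.
Using column 1: 98 + 170 + 146 + 122 + ? → (2,1) = 630 − 536 = 94.
From column 2, 630 − (86 + 138 + 134 + 110) gives (2,2) = 162.
From column 4, 630 − (142 + 118 + 114 + 90) gives (5,4) = 166.
Main diagonal needs 630; the known cells sum to 476, so (5,5) = 154.
From row 2, 630 − (94 + 162 + 150 + 118) gives (2,5) = 106.

98 86 174 142 130 / 94 162 150 118 106 / 170 138 126 114 82 / 146 134 102 90 158 / 122 110 78 166 154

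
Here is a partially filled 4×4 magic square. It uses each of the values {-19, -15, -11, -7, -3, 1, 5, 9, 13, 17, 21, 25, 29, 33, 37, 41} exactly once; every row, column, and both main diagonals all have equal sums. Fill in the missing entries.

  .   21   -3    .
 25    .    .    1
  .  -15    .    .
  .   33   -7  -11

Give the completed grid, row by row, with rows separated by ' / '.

The 16 entries sum to 176, so each line sums to 176/4 = 44.
Row 4 needs 44; the known cells sum to 15, so (4,1) = 29.
The remaining cell in column 2 is (2,2) = 44 − 39 = 5.
Row 2 needs 44; the known cells sum to 31, so (2,3) = 13.
The remaining cell in column 3 is (3,3) = 44 − 3 = 41.
Main diagonal: 5 + 41 + (-11) + ? = 44, so (1,1) = 9.
Anti-diagonal: 13 + (-15) + 29 + ? = 44, so (1,4) = 17.
Column 1 must total 44; the given cells sum to 63, so (3,1) = -19.
The remaining cell in column 4 is (3,4) = 44 − 7 = 37.

9 21 -3 17 / 25 5 13 1 / -19 -15 41 37 / 29 33 -7 -11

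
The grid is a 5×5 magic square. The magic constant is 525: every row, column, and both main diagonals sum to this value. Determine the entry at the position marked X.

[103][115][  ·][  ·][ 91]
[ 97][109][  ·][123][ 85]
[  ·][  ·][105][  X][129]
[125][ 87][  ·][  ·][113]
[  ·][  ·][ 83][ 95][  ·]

117

The remaining cell in row 2 is (2,3) = 525 − 414 = 111.
Using column 5: 91 + 85 + 129 + 113 + ? → (5,5) = 525 − 418 = 107.
Main diagonal must total 525; the given cells sum to 424, so (4,4) = 101.
Using anti-diagonal: 91 + 123 + 105 + 87 + ? → (5,1) = 525 − 406 = 119.
Using row 4: 125 + 87 + 101 + 113 + ? → (4,3) = 525 − 426 = 99.
From row 5, 525 − (119 + 83 + 95 + 107) gives (5,2) = 121.
Column 1 must total 525; the given cells sum to 444, so (3,1) = 81.
From column 2, 525 − (115 + 109 + 87 + 121) gives (3,2) = 93.
Column 3: 111 + 105 + 99 + 83 + ? = 525, so (1,3) = 127.
From row 1, 525 − (103 + 115 + 127 + 91) gives (1,4) = 89.
From row 3, 525 − (81 + 93 + 105 + 129) gives (3,4) = 117.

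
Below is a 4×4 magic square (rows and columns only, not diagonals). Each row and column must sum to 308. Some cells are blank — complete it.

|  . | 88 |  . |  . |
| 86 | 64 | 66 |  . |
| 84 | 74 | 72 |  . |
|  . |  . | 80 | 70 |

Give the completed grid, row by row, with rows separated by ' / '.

From row 2, 308 − (86 + 64 + 66) gives (2,4) = 92.
From row 3, 308 − (84 + 74 + 72) gives (3,4) = 78.
Column 2 needs 308; the known cells sum to 226, so (4,2) = 82.
Column 3 needs 308; the known cells sum to 218, so (1,3) = 90.
Column 4 needs 308; the known cells sum to 240, so (1,4) = 68.
Row 1 must total 308; the given cells sum to 246, so (1,1) = 62.
Row 4: 82 + 80 + 70 + ? = 308, so (4,1) = 76.

62 88 90 68 / 86 64 66 92 / 84 74 72 78 / 76 82 80 70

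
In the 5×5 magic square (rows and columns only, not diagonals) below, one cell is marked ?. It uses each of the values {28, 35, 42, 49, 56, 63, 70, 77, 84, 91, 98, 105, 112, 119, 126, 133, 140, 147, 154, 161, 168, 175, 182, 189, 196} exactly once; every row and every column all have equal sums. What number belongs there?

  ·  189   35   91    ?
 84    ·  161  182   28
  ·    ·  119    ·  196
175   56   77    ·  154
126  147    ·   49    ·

The 25 entries sum to 2800, so each line sums to 2800/5 = 560.
The remaining cell in row 2 is (2,2) = 560 − 455 = 105.
Row 4: 175 + 56 + 77 + 154 + ? = 560, so (4,4) = 98.
Using column 2: 189 + 105 + 56 + 147 + ? → (3,2) = 560 − 497 = 63.
Column 3 needs 560; the known cells sum to 392, so (5,3) = 168.
The remaining cell in column 4 is (3,4) = 560 − 420 = 140.
The remaining cell in row 3 is (3,1) = 560 − 518 = 42.
The remaining cell in row 5 is (5,5) = 560 − 490 = 70.
Column 1 must total 560; the given cells sum to 427, so (1,1) = 133.
The remaining cell in column 5 is (1,5) = 560 − 448 = 112.

112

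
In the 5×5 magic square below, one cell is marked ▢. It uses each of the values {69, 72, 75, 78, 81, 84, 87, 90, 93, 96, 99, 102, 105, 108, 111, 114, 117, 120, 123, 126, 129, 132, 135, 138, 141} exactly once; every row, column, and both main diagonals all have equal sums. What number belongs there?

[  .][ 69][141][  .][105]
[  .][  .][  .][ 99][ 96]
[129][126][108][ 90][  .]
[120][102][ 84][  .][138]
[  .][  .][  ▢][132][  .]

75

The 25 entries sum to 2625, so each line sums to 2625/5 = 525.
Row 3 must total 525; the given cells sum to 453, so (3,5) = 72.
Row 4 needs 525; the known cells sum to 444, so (4,4) = 81.
Using column 4: 99 + 90 + 81 + 132 + ? → (1,4) = 525 − 402 = 123.
Column 5 must total 525; the given cells sum to 411, so (5,5) = 114.
Anti-diagonal must total 525; the given cells sum to 414, so (5,1) = 111.
Row 1: 69 + 141 + 123 + 105 + ? = 525, so (1,1) = 87.
Column 1: 87 + 129 + 120 + 111 + ? = 525, so (2,1) = 78.
Main diagonal needs 525; the known cells sum to 390, so (2,2) = 135.
Row 2 needs 525; the known cells sum to 408, so (2,3) = 117.
Column 2 must total 525; the given cells sum to 432, so (5,2) = 93.
Column 3 must total 525; the given cells sum to 450, so (5,3) = 75.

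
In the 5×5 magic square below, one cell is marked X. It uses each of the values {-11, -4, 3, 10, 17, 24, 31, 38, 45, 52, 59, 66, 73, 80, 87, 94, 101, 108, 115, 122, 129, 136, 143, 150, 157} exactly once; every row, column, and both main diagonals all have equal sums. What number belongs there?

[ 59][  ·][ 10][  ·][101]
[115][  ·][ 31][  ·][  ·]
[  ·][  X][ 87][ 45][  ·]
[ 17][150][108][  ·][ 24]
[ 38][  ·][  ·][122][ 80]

The 25 entries sum to 1825, so each line sums to 1825/5 = 365.
Row 4 needs 365; the known cells sum to 299, so (4,4) = 66.
The remaining cell in column 1 is (3,1) = 365 − 229 = 136.
From column 3, 365 − (10 + 31 + 87 + 108) gives (5,3) = 129.
The remaining cell in main diagonal is (2,2) = 365 − 292 = 73.
The remaining cell in anti-diagonal is (2,4) = 365 − 376 = -11.
Row 2: 115 + 73 + 31 + (-11) + ? = 365, so (2,5) = 157.
Row 5 needs 365; the known cells sum to 369, so (5,2) = -4.
The remaining cell in column 4 is (1,4) = 365 − 222 = 143.
The remaining cell in column 5 is (3,5) = 365 − 362 = 3.
Row 1: 59 + 10 + 143 + 101 + ? = 365, so (1,2) = 52.
Using row 3: 136 + 87 + 45 + 3 + ? → (3,2) = 365 − 271 = 94.

94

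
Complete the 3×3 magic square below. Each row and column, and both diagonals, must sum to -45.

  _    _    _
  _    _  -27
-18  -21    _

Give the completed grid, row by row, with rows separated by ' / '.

From row 3, -45 − (-18 + (-21)) gives (3,3) = -6.
The remaining cell in column 3 is (1,3) = -45 − (-33) = -12.
Anti-diagonal must total -45; the given cells sum to -30, so (2,2) = -15.
Using row 2: -15 + (-27) + ? → (2,1) = -45 − (-42) = -3.
The remaining cell in column 1 is (1,1) = -45 − (-21) = -24.
Column 2 must total -45; the given cells sum to -36, so (1,2) = -9.

-24 -9 -12 / -3 -15 -27 / -18 -21 -6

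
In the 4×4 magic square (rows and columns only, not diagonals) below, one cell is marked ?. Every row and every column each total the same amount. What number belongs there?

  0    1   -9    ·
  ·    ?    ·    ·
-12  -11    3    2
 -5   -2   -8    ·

-6

Row 3 is complete and sums to -18; that is the magic constant.
Row 1 needs -18; the known cells sum to -8, so (1,4) = -10.
Row 4 must total -18; the given cells sum to -15, so (4,4) = -3.
Column 1 must total -18; the given cells sum to -17, so (2,1) = -1.
The remaining cell in column 2 is (2,2) = -18 − (-12) = -6.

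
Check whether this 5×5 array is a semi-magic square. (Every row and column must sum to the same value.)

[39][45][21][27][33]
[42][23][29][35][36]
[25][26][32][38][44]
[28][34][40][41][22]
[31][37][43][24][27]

Row 1: 39 + 45 + 21 + 27 + 33 = 165.
Row 2: 42 + 23 + 29 + 35 + 36 = 165.
Row 3: 25 + 26 + 32 + 38 + 44 = 165.
Row 4: 28 + 34 + 40 + 41 + 22 = 165.
Row 5: 31 + 37 + 43 + 24 + 27 = 162.
Column 1: 39 + 42 + 25 + 28 + 31 = 165.
Column 2: 45 + 23 + 26 + 34 + 37 = 165.
Column 3: 21 + 29 + 32 + 40 + 43 = 165.
Column 4: 27 + 35 + 38 + 41 + 24 = 165.
Column 5: 33 + 36 + 44 + 22 + 27 = 162.

No — column 5 sums to 162 but row 2 sums to 165.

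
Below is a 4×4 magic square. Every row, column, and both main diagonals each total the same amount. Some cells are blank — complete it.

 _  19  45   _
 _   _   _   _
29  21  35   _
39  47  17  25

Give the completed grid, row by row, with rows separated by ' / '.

Row 4 is already complete: 39 + 47 + 17 + 25 = 128, so that is the magic constant.
The remaining cell in row 3 is (3,4) = 128 − 85 = 43.
Column 2: 19 + 21 + 47 + ? = 128, so (2,2) = 41.
Column 3 needs 128; the known cells sum to 97, so (2,3) = 31.
The remaining cell in main diagonal is (1,1) = 128 − 101 = 27.
Anti-diagonal must total 128; the given cells sum to 91, so (1,4) = 37.
Column 1: 27 + 29 + 39 + ? = 128, so (2,1) = 33.
Column 4 needs 128; the known cells sum to 105, so (2,4) = 23.

27 19 45 37 / 33 41 31 23 / 29 21 35 43 / 39 47 17 25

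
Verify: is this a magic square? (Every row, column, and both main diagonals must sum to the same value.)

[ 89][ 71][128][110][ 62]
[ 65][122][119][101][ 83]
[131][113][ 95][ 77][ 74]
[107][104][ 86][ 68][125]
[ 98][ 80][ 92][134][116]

No — row 4 sums to 490 but anti-diagonal sums to 460.

Row 1: 89 + 71 + 128 + 110 + 62 = 460.
Row 2: 65 + 122 + 119 + 101 + 83 = 490.
Row 3: 131 + 113 + 95 + 77 + 74 = 490.
Row 4: 107 + 104 + 86 + 68 + 125 = 490.
Row 5: 98 + 80 + 92 + 134 + 116 = 520.
Column 1: 89 + 65 + 131 + 107 + 98 = 490.
Column 2: 71 + 122 + 113 + 104 + 80 = 490.
Column 3: 128 + 119 + 95 + 86 + 92 = 520.
Column 4: 110 + 101 + 77 + 68 + 134 = 490.
Column 5: 62 + 83 + 74 + 125 + 116 = 460.
Main diagonal: 89 + 122 + 95 + 68 + 116 = 490.
Anti-diagonal: 62 + 101 + 95 + 104 + 98 = 460.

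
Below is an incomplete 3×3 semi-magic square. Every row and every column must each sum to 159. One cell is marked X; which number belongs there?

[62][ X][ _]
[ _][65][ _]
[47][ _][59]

The remaining cell in row 3 is (3,2) = 159 − 106 = 53.
Column 1 needs 159; the known cells sum to 109, so (2,1) = 50.
Column 2 must total 159; the given cells sum to 118, so (1,2) = 41.

41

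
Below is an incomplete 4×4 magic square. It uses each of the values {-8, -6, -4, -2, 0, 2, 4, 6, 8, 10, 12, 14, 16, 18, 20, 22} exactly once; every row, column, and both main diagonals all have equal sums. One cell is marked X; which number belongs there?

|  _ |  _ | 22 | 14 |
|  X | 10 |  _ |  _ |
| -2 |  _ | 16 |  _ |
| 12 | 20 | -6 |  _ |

The 16 entries sum to 112, so each line sums to 112/4 = 28.
Row 4 must total 28; the given cells sum to 26, so (4,4) = 2.
From column 3, 28 − (22 + 16 + (-6)) gives (2,3) = -4.
The remaining cell in main diagonal is (1,1) = 28 − 28 = 0.
Anti-diagonal needs 28; the known cells sum to 22, so (3,2) = 6.
From row 1, 28 − (0 + 22 + 14) gives (1,2) = -8.
Row 3 needs 28; the known cells sum to 20, so (3,4) = 8.
The remaining cell in column 1 is (2,1) = 28 − 10 = 18.

18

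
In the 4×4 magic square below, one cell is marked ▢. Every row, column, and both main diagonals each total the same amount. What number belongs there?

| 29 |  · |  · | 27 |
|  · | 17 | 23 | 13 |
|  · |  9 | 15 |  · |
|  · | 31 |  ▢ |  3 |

Main diagonal is complete and sums to 64; that is the magic constant.
Row 2 needs 64; the known cells sum to 53, so (2,1) = 11.
Column 2 must total 64; the given cells sum to 57, so (1,2) = 7.
Using column 4: 27 + 13 + 3 + ? → (3,4) = 64 − 43 = 21.
Anti-diagonal: 27 + 23 + 9 + ? = 64, so (4,1) = 5.
Row 1: 29 + 7 + 27 + ? = 64, so (1,3) = 1.
Row 3 must total 64; the given cells sum to 45, so (3,1) = 19.
Using row 4: 5 + 31 + 3 + ? → (4,3) = 64 − 39 = 25.

25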